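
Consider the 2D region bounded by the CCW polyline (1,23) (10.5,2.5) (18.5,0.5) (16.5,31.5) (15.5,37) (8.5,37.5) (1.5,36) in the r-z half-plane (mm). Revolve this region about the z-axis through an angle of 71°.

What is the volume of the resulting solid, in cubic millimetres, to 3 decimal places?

Profile (r,z), 7 vertices: (1,23) (10.5,2.5) (18.5,0.5) (16.5,31.5) (15.5,37) (8.5,37.5) (1.5,36)
edge 0: (1,23)→(10.5,2.5)  cross = 1·2.5 − 10.5·23 = -239.0000; (r_i+r_j)·cross = 11.5·-239.0000 = -2748.5000
edge 1: (10.5,2.5)→(18.5,0.5)  cross = 10.5·0.5 − 18.5·2.5 = -41.0000; (r_i+r_j)·cross = 29·-41.0000 = -1189.0000
edge 2: (18.5,0.5)→(16.5,31.5)  cross = 18.5·31.5 − 16.5·0.5 = 574.5000; (r_i+r_j)·cross = 35·574.5000 = 20107.5000
edge 3: (16.5,31.5)→(15.5,37)  cross = 16.5·37 − 15.5·31.5 = 122.2500; (r_i+r_j)·cross = 32·122.2500 = 3912.0000
edge 4: (15.5,37)→(8.5,37.5)  cross = 15.5·37.5 − 8.5·37 = 266.7500; (r_i+r_j)·cross = 24·266.7500 = 6402.0000
edge 5: (8.5,37.5)→(1.5,36)  cross = 8.5·36 − 1.5·37.5 = 249.7500; (r_i+r_j)·cross = 10·249.7500 = 2497.5000
edge 6: (1.5,36)→(1,23)  cross = 1.5·23 − 1·36 = -1.5000; (r_i+r_j)·cross = 2.5·-1.5000 = -3.7500
Σcross = 931.7500 → A = |Σcross|/2 = 465.8750 mm²
Σ(r_i+r_j)·cross = 28977.7500 → first moment M = |Σ|/6 = 4829.6250
R_c = M/A = 4829.6250/465.8750 = 10.3668 mm
θ = 71° = 1.239184 rad
V = θ·R_c·A = 1.239184·10.3668·465.8750 = 5984.793 mm³

Volume = 5984.793 mm³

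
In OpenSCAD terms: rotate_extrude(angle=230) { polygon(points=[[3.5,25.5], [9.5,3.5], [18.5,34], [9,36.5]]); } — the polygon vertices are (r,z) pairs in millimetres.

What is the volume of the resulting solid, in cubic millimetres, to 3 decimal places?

Profile (r,z), 4 vertices: (3.5,25.5) (9.5,3.5) (18.5,34) (9,36.5)
edge 0: (3.5,25.5)→(9.5,3.5)  cross = 3.5·3.5 − 9.5·25.5 = -230.0000; (r_i+r_j)·cross = 13·-230.0000 = -2990.0000
edge 1: (9.5,3.5)→(18.5,34)  cross = 9.5·34 − 18.5·3.5 = 258.2500; (r_i+r_j)·cross = 28·258.2500 = 7231.0000
edge 2: (18.5,34)→(9,36.5)  cross = 18.5·36.5 − 9·34 = 369.2500; (r_i+r_j)·cross = 27.5·369.2500 = 10154.3750
edge 3: (9,36.5)→(3.5,25.5)  cross = 9·25.5 − 3.5·36.5 = 101.7500; (r_i+r_j)·cross = 12.5·101.7500 = 1271.8750
Σcross = 499.2500 → A = |Σcross|/2 = 249.6250 mm²
Σ(r_i+r_j)·cross = 15667.2500 → first moment M = |Σ|/6 = 2611.2083
R_c = M/A = 2611.2083/249.6250 = 10.4605 mm
θ = 230° = 4.014257 rad
V = θ·R_c·A = 4.014257·10.4605·249.6250 = 10482.062 mm³

Volume = 10482.062 mm³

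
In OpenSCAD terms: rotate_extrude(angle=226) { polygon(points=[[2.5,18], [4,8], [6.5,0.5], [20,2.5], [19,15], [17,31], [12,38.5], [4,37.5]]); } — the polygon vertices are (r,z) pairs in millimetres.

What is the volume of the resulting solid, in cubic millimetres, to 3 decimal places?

Volume = 22326.375 mm³

Profile (r,z), 8 vertices: (2.5,18) (4,8) (6.5,0.5) (20,2.5) (19,15) (17,31) (12,38.5) (4,37.5)
edge 0: (2.5,18)→(4,8)  cross = 2.5·8 − 4·18 = -52.0000; (r_i+r_j)·cross = 6.5·-52.0000 = -338.0000
edge 1: (4,8)→(6.5,0.5)  cross = 4·0.5 − 6.5·8 = -50.0000; (r_i+r_j)·cross = 10.5·-50.0000 = -525.0000
edge 2: (6.5,0.5)→(20,2.5)  cross = 6.5·2.5 − 20·0.5 = 6.2500; (r_i+r_j)·cross = 26.5·6.2500 = 165.6250
edge 3: (20,2.5)→(19,15)  cross = 20·15 − 19·2.5 = 252.5000; (r_i+r_j)·cross = 39·252.5000 = 9847.5000
edge 4: (19,15)→(17,31)  cross = 19·31 − 17·15 = 334.0000; (r_i+r_j)·cross = 36·334.0000 = 12024.0000
edge 5: (17,31)→(12,38.5)  cross = 17·38.5 − 12·31 = 282.5000; (r_i+r_j)·cross = 29·282.5000 = 8192.5000
edge 6: (12,38.5)→(4,37.5)  cross = 12·37.5 − 4·38.5 = 296.0000; (r_i+r_j)·cross = 16·296.0000 = 4736.0000
edge 7: (4,37.5)→(2.5,18)  cross = 4·18 − 2.5·37.5 = -21.7500; (r_i+r_j)·cross = 6.5·-21.7500 = -141.3750
Σcross = 1047.5000 → A = |Σcross|/2 = 523.7500 mm²
Σ(r_i+r_j)·cross = 33961.2500 → first moment M = |Σ|/6 = 5660.2083
R_c = M/A = 5660.2083/523.7500 = 10.8071 mm
θ = 226° = 3.944444 rad
V = θ·R_c·A = 3.944444·10.8071·523.7500 = 22326.375 mm³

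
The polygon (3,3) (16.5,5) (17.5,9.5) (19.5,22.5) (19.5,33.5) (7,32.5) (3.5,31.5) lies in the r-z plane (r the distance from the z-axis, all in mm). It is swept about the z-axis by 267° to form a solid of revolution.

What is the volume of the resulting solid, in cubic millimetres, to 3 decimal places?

Volume = 22458.816 mm³

Profile (r,z), 7 vertices: (3,3) (16.5,5) (17.5,9.5) (19.5,22.5) (19.5,33.5) (7,32.5) (3.5,31.5)
edge 0: (3,3)→(16.5,5)  cross = 3·5 − 16.5·3 = -34.5000; (r_i+r_j)·cross = 19.5·-34.5000 = -672.7500
edge 1: (16.5,5)→(17.5,9.5)  cross = 16.5·9.5 − 17.5·5 = 69.2500; (r_i+r_j)·cross = 34·69.2500 = 2354.5000
edge 2: (17.5,9.5)→(19.5,22.5)  cross = 17.5·22.5 − 19.5·9.5 = 208.5000; (r_i+r_j)·cross = 37·208.5000 = 7714.5000
edge 3: (19.5,22.5)→(19.5,33.5)  cross = 19.5·33.5 − 19.5·22.5 = 214.5000; (r_i+r_j)·cross = 39·214.5000 = 8365.5000
edge 4: (19.5,33.5)→(7,32.5)  cross = 19.5·32.5 − 7·33.5 = 399.2500; (r_i+r_j)·cross = 26.5·399.2500 = 10580.1250
edge 5: (7,32.5)→(3.5,31.5)  cross = 7·31.5 − 3.5·32.5 = 106.7500; (r_i+r_j)·cross = 10.5·106.7500 = 1120.8750
edge 6: (3.5,31.5)→(3,3)  cross = 3.5·3 − 3·31.5 = -84.0000; (r_i+r_j)·cross = 6.5·-84.0000 = -546.0000
Σcross = 879.7500 → A = |Σcross|/2 = 439.8750 mm²
Σ(r_i+r_j)·cross = 28916.7500 → first moment M = |Σ|/6 = 4819.4583
R_c = M/A = 4819.4583/439.8750 = 10.9564 mm
θ = 267° = 4.660029 rad
V = θ·R_c·A = 4.660029·10.9564·439.8750 = 22458.816 mm³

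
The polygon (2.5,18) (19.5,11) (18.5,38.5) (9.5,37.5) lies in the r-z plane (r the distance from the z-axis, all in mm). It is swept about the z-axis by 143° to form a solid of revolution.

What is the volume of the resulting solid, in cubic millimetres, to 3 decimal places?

Volume = 9895.722 mm³

Profile (r,z), 4 vertices: (2.5,18) (19.5,11) (18.5,38.5) (9.5,37.5)
edge 0: (2.5,18)→(19.5,11)  cross = 2.5·11 − 19.5·18 = -323.5000; (r_i+r_j)·cross = 22·-323.5000 = -7117.0000
edge 1: (19.5,11)→(18.5,38.5)  cross = 19.5·38.5 − 18.5·11 = 547.2500; (r_i+r_j)·cross = 38·547.2500 = 20795.5000
edge 2: (18.5,38.5)→(9.5,37.5)  cross = 18.5·37.5 − 9.5·38.5 = 328.0000; (r_i+r_j)·cross = 28·328.0000 = 9184.0000
edge 3: (9.5,37.5)→(2.5,18)  cross = 9.5·18 − 2.5·37.5 = 77.2500; (r_i+r_j)·cross = 12·77.2500 = 927.0000
Σcross = 629.0000 → A = |Σcross|/2 = 314.5000 mm²
Σ(r_i+r_j)·cross = 23789.5000 → first moment M = |Σ|/6 = 3964.9167
R_c = M/A = 3964.9167/314.5000 = 12.6070 mm
θ = 143° = 2.495821 rad
V = θ·R_c·A = 2.495821·12.6070·314.5000 = 9895.722 mm³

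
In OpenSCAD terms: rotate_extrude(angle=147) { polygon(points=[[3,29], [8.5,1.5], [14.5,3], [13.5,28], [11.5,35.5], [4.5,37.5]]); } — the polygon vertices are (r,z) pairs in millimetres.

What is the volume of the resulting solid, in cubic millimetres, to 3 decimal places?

Profile (r,z), 6 vertices: (3,29) (8.5,1.5) (14.5,3) (13.5,28) (11.5,35.5) (4.5,37.5)
edge 0: (3,29)→(8.5,1.5)  cross = 3·1.5 − 8.5·29 = -242.0000; (r_i+r_j)·cross = 11.5·-242.0000 = -2783.0000
edge 1: (8.5,1.5)→(14.5,3)  cross = 8.5·3 − 14.5·1.5 = 3.7500; (r_i+r_j)·cross = 23·3.7500 = 86.2500
edge 2: (14.5,3)→(13.5,28)  cross = 14.5·28 − 13.5·3 = 365.5000; (r_i+r_j)·cross = 28·365.5000 = 10234.0000
edge 3: (13.5,28)→(11.5,35.5)  cross = 13.5·35.5 − 11.5·28 = 157.2500; (r_i+r_j)·cross = 25·157.2500 = 3931.2500
edge 4: (11.5,35.5)→(4.5,37.5)  cross = 11.5·37.5 − 4.5·35.5 = 271.5000; (r_i+r_j)·cross = 16·271.5000 = 4344.0000
edge 5: (4.5,37.5)→(3,29)  cross = 4.5·29 − 3·37.5 = 18.0000; (r_i+r_j)·cross = 7.5·18.0000 = 135.0000
Σcross = 574.0000 → A = |Σcross|/2 = 287.0000 mm²
Σ(r_i+r_j)·cross = 15947.5000 → first moment M = |Σ|/6 = 2657.9167
R_c = M/A = 2657.9167/287.0000 = 9.2610 mm
θ = 147° = 2.565634 rad
V = θ·R_c·A = 2.565634·9.2610·287.0000 = 6819.241 mm³

Volume = 6819.241 mm³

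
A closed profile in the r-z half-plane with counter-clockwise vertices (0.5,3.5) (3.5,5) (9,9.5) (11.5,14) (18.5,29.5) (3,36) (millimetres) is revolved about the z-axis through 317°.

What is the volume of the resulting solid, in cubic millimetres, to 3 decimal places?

Volume = 13790.239 mm³

Profile (r,z), 6 vertices: (0.5,3.5) (3.5,5) (9,9.5) (11.5,14) (18.5,29.5) (3,36)
edge 0: (0.5,3.5)→(3.5,5)  cross = 0.5·5 − 3.5·3.5 = -9.7500; (r_i+r_j)·cross = 4·-9.7500 = -39.0000
edge 1: (3.5,5)→(9,9.5)  cross = 3.5·9.5 − 9·5 = -11.7500; (r_i+r_j)·cross = 12.5·-11.7500 = -146.8750
edge 2: (9,9.5)→(11.5,14)  cross = 9·14 − 11.5·9.5 = 16.7500; (r_i+r_j)·cross = 20.5·16.7500 = 343.3750
edge 3: (11.5,14)→(18.5,29.5)  cross = 11.5·29.5 − 18.5·14 = 80.2500; (r_i+r_j)·cross = 30·80.2500 = 2407.5000
edge 4: (18.5,29.5)→(3,36)  cross = 18.5·36 − 3·29.5 = 577.5000; (r_i+r_j)·cross = 21.5·577.5000 = 12416.2500
edge 5: (3,36)→(0.5,3.5)  cross = 3·3.5 − 0.5·36 = -7.5000; (r_i+r_j)·cross = 3.5·-7.5000 = -26.2500
Σcross = 645.5000 → A = |Σcross|/2 = 322.7500 mm²
Σ(r_i+r_j)·cross = 14955.0000 → first moment M = |Σ|/6 = 2492.5000
R_c = M/A = 2492.5000/322.7500 = 7.7227 mm
θ = 317° = 5.532694 rad
V = θ·R_c·A = 5.532694·7.7227·322.7500 = 13790.239 mm³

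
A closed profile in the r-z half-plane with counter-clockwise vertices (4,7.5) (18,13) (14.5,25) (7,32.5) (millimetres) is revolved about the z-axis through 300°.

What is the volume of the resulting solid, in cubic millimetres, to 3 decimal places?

Volume = 10637.455 mm³

Profile (r,z), 4 vertices: (4,7.5) (18,13) (14.5,25) (7,32.5)
edge 0: (4,7.5)→(18,13)  cross = 4·13 − 18·7.5 = -83.0000; (r_i+r_j)·cross = 22·-83.0000 = -1826.0000
edge 1: (18,13)→(14.5,25)  cross = 18·25 − 14.5·13 = 261.5000; (r_i+r_j)·cross = 32.5·261.5000 = 8498.7500
edge 2: (14.5,25)→(7,32.5)  cross = 14.5·32.5 − 7·25 = 296.2500; (r_i+r_j)·cross = 21.5·296.2500 = 6369.3750
edge 3: (7,32.5)→(4,7.5)  cross = 7·7.5 − 4·32.5 = -77.5000; (r_i+r_j)·cross = 11·-77.5000 = -852.5000
Σcross = 397.2500 → A = |Σcross|/2 = 198.6250 mm²
Σ(r_i+r_j)·cross = 12189.6250 → first moment M = |Σ|/6 = 2031.6042
R_c = M/A = 2031.6042/198.6250 = 10.2283 mm
θ = 300° = 5.235988 rad
V = θ·R_c·A = 5.235988·10.2283·198.6250 = 10637.455 mm³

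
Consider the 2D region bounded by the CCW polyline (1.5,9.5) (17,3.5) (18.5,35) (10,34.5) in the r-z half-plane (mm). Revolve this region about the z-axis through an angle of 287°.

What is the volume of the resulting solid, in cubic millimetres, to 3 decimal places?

Volume = 20575.484 mm³

Profile (r,z), 4 vertices: (1.5,9.5) (17,3.5) (18.5,35) (10,34.5)
edge 0: (1.5,9.5)→(17,3.5)  cross = 1.5·3.5 − 17·9.5 = -156.2500; (r_i+r_j)·cross = 18.5·-156.2500 = -2890.6250
edge 1: (17,3.5)→(18.5,35)  cross = 17·35 − 18.5·3.5 = 530.2500; (r_i+r_j)·cross = 35.5·530.2500 = 18823.8750
edge 2: (18.5,35)→(10,34.5)  cross = 18.5·34.5 − 10·35 = 288.2500; (r_i+r_j)·cross = 28.5·288.2500 = 8215.1250
edge 3: (10,34.5)→(1.5,9.5)  cross = 10·9.5 − 1.5·34.5 = 43.2500; (r_i+r_j)·cross = 11.5·43.2500 = 497.3750
Σcross = 705.5000 → A = |Σcross|/2 = 352.7500 mm²
Σ(r_i+r_j)·cross = 24645.7500 → first moment M = |Σ|/6 = 4107.6250
R_c = M/A = 4107.6250/352.7500 = 11.6446 mm
θ = 287° = 5.009095 rad
V = θ·R_c·A = 5.009095·11.6446·352.7500 = 20575.484 mm³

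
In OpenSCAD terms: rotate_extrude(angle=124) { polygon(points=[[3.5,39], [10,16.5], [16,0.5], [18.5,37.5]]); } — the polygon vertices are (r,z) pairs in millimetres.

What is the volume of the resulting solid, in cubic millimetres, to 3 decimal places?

Profile (r,z), 4 vertices: (3.5,39) (10,16.5) (16,0.5) (18.5,37.5)
edge 0: (3.5,39)→(10,16.5)  cross = 3.5·16.5 − 10·39 = -332.2500; (r_i+r_j)·cross = 13.5·-332.2500 = -4485.3750
edge 1: (10,16.5)→(16,0.5)  cross = 10·0.5 − 16·16.5 = -259.0000; (r_i+r_j)·cross = 26·-259.0000 = -6734.0000
edge 2: (16,0.5)→(18.5,37.5)  cross = 16·37.5 − 18.5·0.5 = 590.7500; (r_i+r_j)·cross = 34.5·590.7500 = 20380.8750
edge 3: (18.5,37.5)→(3.5,39)  cross = 18.5·39 − 3.5·37.5 = 590.2500; (r_i+r_j)·cross = 22·590.2500 = 12985.5000
Σcross = 589.7500 → A = |Σcross|/2 = 294.8750 mm²
Σ(r_i+r_j)·cross = 22147.0000 → first moment M = |Σ|/6 = 3691.1667
R_c = M/A = 3691.1667/294.8750 = 12.5177 mm
θ = 124° = 2.164208 rad
V = θ·R_c·A = 2.164208·12.5177·294.8750 = 7988.453 mm³

Volume = 7988.453 mm³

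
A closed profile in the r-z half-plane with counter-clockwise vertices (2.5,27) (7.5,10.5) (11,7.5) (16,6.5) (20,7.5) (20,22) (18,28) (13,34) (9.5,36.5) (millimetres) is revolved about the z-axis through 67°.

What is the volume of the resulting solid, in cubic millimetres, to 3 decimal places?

Profile (r,z), 9 vertices: (2.5,27) (7.5,10.5) (11,7.5) (16,6.5) (20,7.5) (20,22) (18,28) (13,34) (9.5,36.5)
edge 0: (2.5,27)→(7.5,10.5)  cross = 2.5·10.5 − 7.5·27 = -176.2500; (r_i+r_j)·cross = 10·-176.2500 = -1762.5000
edge 1: (7.5,10.5)→(11,7.5)  cross = 7.5·7.5 − 11·10.5 = -59.2500; (r_i+r_j)·cross = 18.5·-59.2500 = -1096.1250
edge 2: (11,7.5)→(16,6.5)  cross = 11·6.5 − 16·7.5 = -48.5000; (r_i+r_j)·cross = 27·-48.5000 = -1309.5000
edge 3: (16,6.5)→(20,7.5)  cross = 16·7.5 − 20·6.5 = -10.0000; (r_i+r_j)·cross = 36·-10.0000 = -360.0000
edge 4: (20,7.5)→(20,22)  cross = 20·22 − 20·7.5 = 290.0000; (r_i+r_j)·cross = 40·290.0000 = 11600.0000
edge 5: (20,22)→(18,28)  cross = 20·28 − 18·22 = 164.0000; (r_i+r_j)·cross = 38·164.0000 = 6232.0000
edge 6: (18,28)→(13,34)  cross = 18·34 − 13·28 = 248.0000; (r_i+r_j)·cross = 31·248.0000 = 7688.0000
edge 7: (13,34)→(9.5,36.5)  cross = 13·36.5 − 9.5·34 = 151.5000; (r_i+r_j)·cross = 22.5·151.5000 = 3408.7500
edge 8: (9.5,36.5)→(2.5,27)  cross = 9.5·27 − 2.5·36.5 = 165.2500; (r_i+r_j)·cross = 12·165.2500 = 1983.0000
Σcross = 724.7500 → A = |Σcross|/2 = 362.3750 mm²
Σ(r_i+r_j)·cross = 26383.6250 → first moment M = |Σ|/6 = 4397.2708
R_c = M/A = 4397.2708/362.3750 = 12.1346 mm
θ = 67° = 1.169371 rad
V = θ·R_c·A = 1.169371·12.1346·362.3750 = 5142.039 mm³

Volume = 5142.039 mm³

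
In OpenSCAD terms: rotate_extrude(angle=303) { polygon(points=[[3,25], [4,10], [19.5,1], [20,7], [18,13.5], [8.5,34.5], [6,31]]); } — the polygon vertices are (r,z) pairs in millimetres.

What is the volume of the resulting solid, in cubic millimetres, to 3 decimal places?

Profile (r,z), 7 vertices: (3,25) (4,10) (19.5,1) (20,7) (18,13.5) (8.5,34.5) (6,31)
edge 0: (3,25)→(4,10)  cross = 3·10 − 4·25 = -70.0000; (r_i+r_j)·cross = 7·-70.0000 = -490.0000
edge 1: (4,10)→(19.5,1)  cross = 4·1 − 19.5·10 = -191.0000; (r_i+r_j)·cross = 23.5·-191.0000 = -4488.5000
edge 2: (19.5,1)→(20,7)  cross = 19.5·7 − 20·1 = 116.5000; (r_i+r_j)·cross = 39.5·116.5000 = 4601.7500
edge 3: (20,7)→(18,13.5)  cross = 20·13.5 − 18·7 = 144.0000; (r_i+r_j)·cross = 38·144.0000 = 5472.0000
edge 4: (18,13.5)→(8.5,34.5)  cross = 18·34.5 − 8.5·13.5 = 506.2500; (r_i+r_j)·cross = 26.5·506.2500 = 13415.6250
edge 5: (8.5,34.5)→(6,31)  cross = 8.5·31 − 6·34.5 = 56.5000; (r_i+r_j)·cross = 14.5·56.5000 = 819.2500
edge 6: (6,31)→(3,25)  cross = 6·25 − 3·31 = 57.0000; (r_i+r_j)·cross = 9·57.0000 = 513.0000
Σcross = 619.2500 → A = |Σcross|/2 = 309.6250 mm²
Σ(r_i+r_j)·cross = 19843.1250 → first moment M = |Σ|/6 = 3307.1875
R_c = M/A = 3307.1875/309.6250 = 10.6813 mm
θ = 303° = 5.288348 rad
V = θ·R_c·A = 5.288348·10.6813·309.6250 = 17489.557 mm³

Volume = 17489.557 mm³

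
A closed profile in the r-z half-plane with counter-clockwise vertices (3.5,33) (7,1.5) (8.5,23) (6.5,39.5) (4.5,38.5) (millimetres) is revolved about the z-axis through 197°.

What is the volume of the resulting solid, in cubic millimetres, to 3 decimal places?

Profile (r,z), 5 vertices: (3.5,33) (7,1.5) (8.5,23) (6.5,39.5) (4.5,38.5)
edge 0: (3.5,33)→(7,1.5)  cross = 3.5·1.5 − 7·33 = -225.7500; (r_i+r_j)·cross = 10.5·-225.7500 = -2370.3750
edge 1: (7,1.5)→(8.5,23)  cross = 7·23 − 8.5·1.5 = 148.2500; (r_i+r_j)·cross = 15.5·148.2500 = 2297.8750
edge 2: (8.5,23)→(6.5,39.5)  cross = 8.5·39.5 − 6.5·23 = 186.2500; (r_i+r_j)·cross = 15·186.2500 = 2793.7500
edge 3: (6.5,39.5)→(4.5,38.5)  cross = 6.5·38.5 − 4.5·39.5 = 72.5000; (r_i+r_j)·cross = 11·72.5000 = 797.5000
edge 4: (4.5,38.5)→(3.5,33)  cross = 4.5·33 − 3.5·38.5 = 13.7500; (r_i+r_j)·cross = 8·13.7500 = 110.0000
Σcross = 195.0000 → A = |Σcross|/2 = 97.5000 mm²
Σ(r_i+r_j)·cross = 3628.7500 → first moment M = |Σ|/6 = 604.7917
R_c = M/A = 604.7917/97.5000 = 6.2030 mm
θ = 197° = 3.438299 rad
V = θ·R_c·A = 3.438299·6.2030·97.5000 = 2079.454 mm³

Volume = 2079.454 mm³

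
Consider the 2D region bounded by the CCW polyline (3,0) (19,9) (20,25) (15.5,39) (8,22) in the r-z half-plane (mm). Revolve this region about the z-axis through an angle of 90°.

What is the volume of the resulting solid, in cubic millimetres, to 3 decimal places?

Volume = 6803.708 mm³

Profile (r,z), 5 vertices: (3,0) (19,9) (20,25) (15.5,39) (8,22)
edge 0: (3,0)→(19,9)  cross = 3·9 − 19·0 = 27.0000; (r_i+r_j)·cross = 22·27.0000 = 594.0000
edge 1: (19,9)→(20,25)  cross = 19·25 − 20·9 = 295.0000; (r_i+r_j)·cross = 39·295.0000 = 11505.0000
edge 2: (20,25)→(15.5,39)  cross = 20·39 − 15.5·25 = 392.5000; (r_i+r_j)·cross = 35.5·392.5000 = 13933.7500
edge 3: (15.5,39)→(8,22)  cross = 15.5·22 − 8·39 = 29.0000; (r_i+r_j)·cross = 23.5·29.0000 = 681.5000
edge 4: (8,22)→(3,0)  cross = 8·0 − 3·22 = -66.0000; (r_i+r_j)·cross = 11·-66.0000 = -726.0000
Σcross = 677.5000 → A = |Σcross|/2 = 338.7500 mm²
Σ(r_i+r_j)·cross = 25988.2500 → first moment M = |Σ|/6 = 4331.3750
R_c = M/A = 4331.3750/338.7500 = 12.7863 mm
θ = 90° = 1.570796 rad
V = θ·R_c·A = 1.570796·12.7863·338.7500 = 6803.708 mm³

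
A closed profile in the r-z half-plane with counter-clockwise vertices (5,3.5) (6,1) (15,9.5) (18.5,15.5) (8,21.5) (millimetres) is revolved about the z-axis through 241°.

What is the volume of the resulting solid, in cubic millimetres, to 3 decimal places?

Profile (r,z), 5 vertices: (5,3.5) (6,1) (15,9.5) (18.5,15.5) (8,21.5)
edge 0: (5,3.5)→(6,1)  cross = 5·1 − 6·3.5 = -16.0000; (r_i+r_j)·cross = 11·-16.0000 = -176.0000
edge 1: (6,1)→(15,9.5)  cross = 6·9.5 − 15·1 = 42.0000; (r_i+r_j)·cross = 21·42.0000 = 882.0000
edge 2: (15,9.5)→(18.5,15.5)  cross = 15·15.5 − 18.5·9.5 = 56.7500; (r_i+r_j)·cross = 33.5·56.7500 = 1901.1250
edge 3: (18.5,15.5)→(8,21.5)  cross = 18.5·21.5 − 8·15.5 = 273.7500; (r_i+r_j)·cross = 26.5·273.7500 = 7254.3750
edge 4: (8,21.5)→(5,3.5)  cross = 8·3.5 − 5·21.5 = -79.5000; (r_i+r_j)·cross = 13·-79.5000 = -1033.5000
Σcross = 277.0000 → A = |Σcross|/2 = 138.5000 mm²
Σ(r_i+r_j)·cross = 8828.0000 → first moment M = |Σ|/6 = 1471.3333
R_c = M/A = 1471.3333/138.5000 = 10.6233 mm
θ = 241° = 4.206243 rad
V = θ·R_c·A = 4.206243·10.6233·138.5000 = 6188.786 mm³

Volume = 6188.786 mm³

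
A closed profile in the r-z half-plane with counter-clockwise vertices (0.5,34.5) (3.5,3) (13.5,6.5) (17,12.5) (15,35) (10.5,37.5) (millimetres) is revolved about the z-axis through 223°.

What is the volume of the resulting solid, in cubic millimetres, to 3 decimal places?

Volume = 14782.704 mm³

Profile (r,z), 6 vertices: (0.5,34.5) (3.5,3) (13.5,6.5) (17,12.5) (15,35) (10.5,37.5)
edge 0: (0.5,34.5)→(3.5,3)  cross = 0.5·3 − 3.5·34.5 = -119.2500; (r_i+r_j)·cross = 4·-119.2500 = -477.0000
edge 1: (3.5,3)→(13.5,6.5)  cross = 3.5·6.5 − 13.5·3 = -17.7500; (r_i+r_j)·cross = 17·-17.7500 = -301.7500
edge 2: (13.5,6.5)→(17,12.5)  cross = 13.5·12.5 − 17·6.5 = 58.2500; (r_i+r_j)·cross = 30.5·58.2500 = 1776.6250
edge 3: (17,12.5)→(15,35)  cross = 17·35 − 15·12.5 = 407.5000; (r_i+r_j)·cross = 32·407.5000 = 13040.0000
edge 4: (15,35)→(10.5,37.5)  cross = 15·37.5 − 10.5·35 = 195.0000; (r_i+r_j)·cross = 25.5·195.0000 = 4972.5000
edge 5: (10.5,37.5)→(0.5,34.5)  cross = 10.5·34.5 − 0.5·37.5 = 343.5000; (r_i+r_j)·cross = 11·343.5000 = 3778.5000
Σcross = 867.2500 → A = |Σcross|/2 = 433.6250 mm²
Σ(r_i+r_j)·cross = 22788.8750 → first moment M = |Σ|/6 = 3798.1458
R_c = M/A = 3798.1458/433.6250 = 8.7591 mm
θ = 223° = 3.892084 rad
V = θ·R_c·A = 3.892084·8.7591·433.6250 = 14782.704 mm³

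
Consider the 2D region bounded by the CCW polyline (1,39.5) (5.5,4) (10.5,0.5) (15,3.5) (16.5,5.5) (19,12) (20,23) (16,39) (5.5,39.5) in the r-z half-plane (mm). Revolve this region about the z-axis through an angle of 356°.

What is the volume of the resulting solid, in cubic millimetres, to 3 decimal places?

Profile (r,z), 9 vertices: (1,39.5) (5.5,4) (10.5,0.5) (15,3.5) (16.5,5.5) (19,12) (20,23) (16,39) (5.5,39.5)
edge 0: (1,39.5)→(5.5,4)  cross = 1·4 − 5.5·39.5 = -213.2500; (r_i+r_j)·cross = 6.5·-213.2500 = -1386.1250
edge 1: (5.5,4)→(10.5,0.5)  cross = 5.5·0.5 − 10.5·4 = -39.2500; (r_i+r_j)·cross = 16·-39.2500 = -628.0000
edge 2: (10.5,0.5)→(15,3.5)  cross = 10.5·3.5 − 15·0.5 = 29.2500; (r_i+r_j)·cross = 25.5·29.2500 = 745.8750
edge 3: (15,3.5)→(16.5,5.5)  cross = 15·5.5 − 16.5·3.5 = 24.7500; (r_i+r_j)·cross = 31.5·24.7500 = 779.6250
edge 4: (16.5,5.5)→(19,12)  cross = 16.5·12 − 19·5.5 = 93.5000; (r_i+r_j)·cross = 35.5·93.5000 = 3319.2500
edge 5: (19,12)→(20,23)  cross = 19·23 − 20·12 = 197.0000; (r_i+r_j)·cross = 39·197.0000 = 7683.0000
edge 6: (20,23)→(16,39)  cross = 20·39 − 16·23 = 412.0000; (r_i+r_j)·cross = 36·412.0000 = 14832.0000
edge 7: (16,39)→(5.5,39.5)  cross = 16·39.5 − 5.5·39 = 417.5000; (r_i+r_j)·cross = 21.5·417.5000 = 8976.2500
edge 8: (5.5,39.5)→(1,39.5)  cross = 5.5·39.5 − 1·39.5 = 177.7500; (r_i+r_j)·cross = 6.5·177.7500 = 1155.3750
Σcross = 1099.2500 → A = |Σcross|/2 = 549.6250 mm²
Σ(r_i+r_j)·cross = 35477.2500 → first moment M = |Σ|/6 = 5912.8750
R_c = M/A = 5912.8750/549.6250 = 10.7580 mm
θ = 356° = 6.213372 rad
V = θ·R_c·A = 6.213372·10.7580·549.6250 = 36738.893 mm³

Volume = 36738.893 mm³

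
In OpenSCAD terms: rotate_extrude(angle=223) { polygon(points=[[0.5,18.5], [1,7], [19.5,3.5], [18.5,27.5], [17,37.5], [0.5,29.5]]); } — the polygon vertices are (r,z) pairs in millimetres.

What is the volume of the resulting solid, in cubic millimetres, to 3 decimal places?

Profile (r,z), 6 vertices: (0.5,18.5) (1,7) (19.5,3.5) (18.5,27.5) (17,37.5) (0.5,29.5)
edge 0: (0.5,18.5)→(1,7)  cross = 0.5·7 − 1·18.5 = -15.0000; (r_i+r_j)·cross = 1.5·-15.0000 = -22.5000
edge 1: (1,7)→(19.5,3.5)  cross = 1·3.5 − 19.5·7 = -133.0000; (r_i+r_j)·cross = 20.5·-133.0000 = -2726.5000
edge 2: (19.5,3.5)→(18.5,27.5)  cross = 19.5·27.5 − 18.5·3.5 = 471.5000; (r_i+r_j)·cross = 38·471.5000 = 17917.0000
edge 3: (18.5,27.5)→(17,37.5)  cross = 18.5·37.5 − 17·27.5 = 226.2500; (r_i+r_j)·cross = 35.5·226.2500 = 8031.8750
edge 4: (17,37.5)→(0.5,29.5)  cross = 17·29.5 − 0.5·37.5 = 482.7500; (r_i+r_j)·cross = 17.5·482.7500 = 8448.1250
edge 5: (0.5,29.5)→(0.5,18.5)  cross = 0.5·18.5 − 0.5·29.5 = -5.5000; (r_i+r_j)·cross = 1·-5.5000 = -5.5000
Σcross = 1027.0000 → A = |Σcross|/2 = 513.5000 mm²
Σ(r_i+r_j)·cross = 31642.5000 → first moment M = |Σ|/6 = 5273.7500
R_c = M/A = 5273.7500/513.5000 = 10.2702 mm
θ = 223° = 3.892084 rad
V = θ·R_c·A = 3.892084·10.2702·513.5000 = 20525.879 mm³

Volume = 20525.879 mm³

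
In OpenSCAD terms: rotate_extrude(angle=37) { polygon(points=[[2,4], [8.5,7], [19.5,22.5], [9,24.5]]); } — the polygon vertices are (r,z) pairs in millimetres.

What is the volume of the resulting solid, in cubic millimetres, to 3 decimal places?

Profile (r,z), 4 vertices: (2,4) (8.5,7) (19.5,22.5) (9,24.5)
edge 0: (2,4)→(8.5,7)  cross = 2·7 − 8.5·4 = -20.0000; (r_i+r_j)·cross = 10.5·-20.0000 = -210.0000
edge 1: (8.5,7)→(19.5,22.5)  cross = 8.5·22.5 − 19.5·7 = 54.7500; (r_i+r_j)·cross = 28·54.7500 = 1533.0000
edge 2: (19.5,22.5)→(9,24.5)  cross = 19.5·24.5 − 9·22.5 = 275.2500; (r_i+r_j)·cross = 28.5·275.2500 = 7844.6250
edge 3: (9,24.5)→(2,4)  cross = 9·4 − 2·24.5 = -13.0000; (r_i+r_j)·cross = 11·-13.0000 = -143.0000
Σcross = 297.0000 → A = |Σcross|/2 = 148.5000 mm²
Σ(r_i+r_j)·cross = 9024.6250 → first moment M = |Σ|/6 = 1504.1042
R_c = M/A = 1504.1042/148.5000 = 10.1286 mm
θ = 37° = 0.645772 rad
V = θ·R_c·A = 0.645772·10.1286·148.5000 = 971.308 mm³

Volume = 971.308 mm³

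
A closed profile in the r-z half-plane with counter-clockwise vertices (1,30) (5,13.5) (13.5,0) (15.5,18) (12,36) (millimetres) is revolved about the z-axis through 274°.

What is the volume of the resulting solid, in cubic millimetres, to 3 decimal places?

Profile (r,z), 5 vertices: (1,30) (5,13.5) (13.5,0) (15.5,18) (12,36)
edge 0: (1,30)→(5,13.5)  cross = 1·13.5 − 5·30 = -136.5000; (r_i+r_j)·cross = 6·-136.5000 = -819.0000
edge 1: (5,13.5)→(13.5,0)  cross = 5·0 − 13.5·13.5 = -182.2500; (r_i+r_j)·cross = 18.5·-182.2500 = -3371.6250
edge 2: (13.5,0)→(15.5,18)  cross = 13.5·18 − 15.5·0 = 243.0000; (r_i+r_j)·cross = 29·243.0000 = 7047.0000
edge 3: (15.5,18)→(12,36)  cross = 15.5·36 − 12·18 = 342.0000; (r_i+r_j)·cross = 27.5·342.0000 = 9405.0000
edge 4: (12,36)→(1,30)  cross = 12·30 − 1·36 = 324.0000; (r_i+r_j)·cross = 13·324.0000 = 4212.0000
Σcross = 590.2500 → A = |Σcross|/2 = 295.1250 mm²
Σ(r_i+r_j)·cross = 16473.3750 → first moment M = |Σ|/6 = 2745.5625
R_c = M/A = 2745.5625/295.1250 = 9.3030 mm
θ = 274° = 4.782202 rad
V = θ·R_c·A = 4.782202·9.3030·295.1250 = 13129.835 mm³

Volume = 13129.835 mm³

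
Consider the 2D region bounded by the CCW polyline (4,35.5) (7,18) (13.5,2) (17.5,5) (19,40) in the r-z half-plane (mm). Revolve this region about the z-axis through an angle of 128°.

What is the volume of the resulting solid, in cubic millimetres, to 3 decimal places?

Volume = 10532.480 mm³

Profile (r,z), 5 vertices: (4,35.5) (7,18) (13.5,2) (17.5,5) (19,40)
edge 0: (4,35.5)→(7,18)  cross = 4·18 − 7·35.5 = -176.5000; (r_i+r_j)·cross = 11·-176.5000 = -1941.5000
edge 1: (7,18)→(13.5,2)  cross = 7·2 − 13.5·18 = -229.0000; (r_i+r_j)·cross = 20.5·-229.0000 = -4694.5000
edge 2: (13.5,2)→(17.5,5)  cross = 13.5·5 − 17.5·2 = 32.5000; (r_i+r_j)·cross = 31·32.5000 = 1007.5000
edge 3: (17.5,5)→(19,40)  cross = 17.5·40 − 19·5 = 605.0000; (r_i+r_j)·cross = 36.5·605.0000 = 22082.5000
edge 4: (19,40)→(4,35.5)  cross = 19·35.5 − 4·40 = 514.5000; (r_i+r_j)·cross = 23·514.5000 = 11833.5000
Σcross = 746.5000 → A = |Σcross|/2 = 373.2500 mm²
Σ(r_i+r_j)·cross = 28287.5000 → first moment M = |Σ|/6 = 4714.5833
R_c = M/A = 4714.5833/373.2500 = 12.6312 mm
θ = 128° = 2.234021 rad
V = θ·R_c·A = 2.234021·12.6312·373.2500 = 10532.480 mm³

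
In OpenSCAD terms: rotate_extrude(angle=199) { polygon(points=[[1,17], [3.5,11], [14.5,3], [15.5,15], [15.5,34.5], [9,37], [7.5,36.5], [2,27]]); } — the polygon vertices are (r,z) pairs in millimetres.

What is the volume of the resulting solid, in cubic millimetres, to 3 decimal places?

Volume = 11655.932 mm³

Profile (r,z), 8 vertices: (1,17) (3.5,11) (14.5,3) (15.5,15) (15.5,34.5) (9,37) (7.5,36.5) (2,27)
edge 0: (1,17)→(3.5,11)  cross = 1·11 − 3.5·17 = -48.5000; (r_i+r_j)·cross = 4.5·-48.5000 = -218.2500
edge 1: (3.5,11)→(14.5,3)  cross = 3.5·3 − 14.5·11 = -149.0000; (r_i+r_j)·cross = 18·-149.0000 = -2682.0000
edge 2: (14.5,3)→(15.5,15)  cross = 14.5·15 − 15.5·3 = 171.0000; (r_i+r_j)·cross = 30·171.0000 = 5130.0000
edge 3: (15.5,15)→(15.5,34.5)  cross = 15.5·34.5 − 15.5·15 = 302.2500; (r_i+r_j)·cross = 31·302.2500 = 9369.7500
edge 4: (15.5,34.5)→(9,37)  cross = 15.5·37 − 9·34.5 = 263.0000; (r_i+r_j)·cross = 24.5·263.0000 = 6443.5000
edge 5: (9,37)→(7.5,36.5)  cross = 9·36.5 − 7.5·37 = 51.0000; (r_i+r_j)·cross = 16.5·51.0000 = 841.5000
edge 6: (7.5,36.5)→(2,27)  cross = 7.5·27 − 2·36.5 = 129.5000; (r_i+r_j)·cross = 9.5·129.5000 = 1230.2500
edge 7: (2,27)→(1,17)  cross = 2·17 − 1·27 = 7.0000; (r_i+r_j)·cross = 3·7.0000 = 21.0000
Σcross = 726.2500 → A = |Σcross|/2 = 363.1250 mm²
Σ(r_i+r_j)·cross = 20135.7500 → first moment M = |Σ|/6 = 3355.9583
R_c = M/A = 3355.9583/363.1250 = 9.2419 mm
θ = 199° = 3.473205 rad
V = θ·R_c·A = 3.473205·9.2419·363.1250 = 11655.932 mm³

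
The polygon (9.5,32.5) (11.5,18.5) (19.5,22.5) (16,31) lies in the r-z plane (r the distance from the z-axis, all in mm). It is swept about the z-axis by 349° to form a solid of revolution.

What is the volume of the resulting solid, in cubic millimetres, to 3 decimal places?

Volume = 7218.071 mm³

Profile (r,z), 4 vertices: (9.5,32.5) (11.5,18.5) (19.5,22.5) (16,31)
edge 0: (9.5,32.5)→(11.5,18.5)  cross = 9.5·18.5 − 11.5·32.5 = -198.0000; (r_i+r_j)·cross = 21·-198.0000 = -4158.0000
edge 1: (11.5,18.5)→(19.5,22.5)  cross = 11.5·22.5 − 19.5·18.5 = -102.0000; (r_i+r_j)·cross = 31·-102.0000 = -3162.0000
edge 2: (19.5,22.5)→(16,31)  cross = 19.5·31 − 16·22.5 = 244.5000; (r_i+r_j)·cross = 35.5·244.5000 = 8679.7500
edge 3: (16,31)→(9.5,32.5)  cross = 16·32.5 − 9.5·31 = 225.5000; (r_i+r_j)·cross = 25.5·225.5000 = 5750.2500
Σcross = 170.0000 → A = |Σcross|/2 = 85.0000 mm²
Σ(r_i+r_j)·cross = 7110.0000 → first moment M = |Σ|/6 = 1185.0000
R_c = M/A = 1185.0000/85.0000 = 13.9412 mm
θ = 349° = 6.091199 rad
V = θ·R_c·A = 6.091199·13.9412·85.0000 = 7218.071 mm³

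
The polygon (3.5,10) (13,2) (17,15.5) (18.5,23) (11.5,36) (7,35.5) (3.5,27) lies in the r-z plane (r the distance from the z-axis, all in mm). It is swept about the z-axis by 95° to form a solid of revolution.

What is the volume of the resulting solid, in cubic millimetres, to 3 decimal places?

Profile (r,z), 7 vertices: (3.5,10) (13,2) (17,15.5) (18.5,23) (11.5,36) (7,35.5) (3.5,27)
edge 0: (3.5,10)→(13,2)  cross = 3.5·2 − 13·10 = -123.0000; (r_i+r_j)·cross = 16.5·-123.0000 = -2029.5000
edge 1: (13,2)→(17,15.5)  cross = 13·15.5 − 17·2 = 167.5000; (r_i+r_j)·cross = 30·167.5000 = 5025.0000
edge 2: (17,15.5)→(18.5,23)  cross = 17·23 − 18.5·15.5 = 104.2500; (r_i+r_j)·cross = 35.5·104.2500 = 3700.8750
edge 3: (18.5,23)→(11.5,36)  cross = 18.5·36 − 11.5·23 = 401.5000; (r_i+r_j)·cross = 30·401.5000 = 12045.0000
edge 4: (11.5,36)→(7,35.5)  cross = 11.5·35.5 − 7·36 = 156.2500; (r_i+r_j)·cross = 18.5·156.2500 = 2890.6250
edge 5: (7,35.5)→(3.5,27)  cross = 7·27 − 3.5·35.5 = 64.7500; (r_i+r_j)·cross = 10.5·64.7500 = 679.8750
edge 6: (3.5,27)→(3.5,10)  cross = 3.5·10 − 3.5·27 = -59.5000; (r_i+r_j)·cross = 7·-59.5000 = -416.5000
Σcross = 711.7500 → A = |Σcross|/2 = 355.8750 mm²
Σ(r_i+r_j)·cross = 21895.3750 → first moment M = |Σ|/6 = 3649.2292
R_c = M/A = 3649.2292/355.8750 = 10.2542 mm
θ = 95° = 1.658063 rad
V = θ·R_c·A = 1.658063·10.2542·355.8750 = 6050.651 mm³

Volume = 6050.651 mm³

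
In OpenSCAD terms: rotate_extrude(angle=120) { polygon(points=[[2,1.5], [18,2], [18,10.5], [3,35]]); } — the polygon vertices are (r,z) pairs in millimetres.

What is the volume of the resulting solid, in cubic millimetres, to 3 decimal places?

Profile (r,z), 4 vertices: (2,1.5) (18,2) (18,10.5) (3,35)
edge 0: (2,1.5)→(18,2)  cross = 2·2 − 18·1.5 = -23.0000; (r_i+r_j)·cross = 20·-23.0000 = -460.0000
edge 1: (18,2)→(18,10.5)  cross = 18·10.5 − 18·2 = 153.0000; (r_i+r_j)·cross = 36·153.0000 = 5508.0000
edge 2: (18,10.5)→(3,35)  cross = 18·35 − 3·10.5 = 598.5000; (r_i+r_j)·cross = 21·598.5000 = 12568.5000
edge 3: (3,35)→(2,1.5)  cross = 3·1.5 − 2·35 = -65.5000; (r_i+r_j)·cross = 5·-65.5000 = -327.5000
Σcross = 663.0000 → A = |Σcross|/2 = 331.5000 mm²
Σ(r_i+r_j)·cross = 17289.0000 → first moment M = |Σ|/6 = 2881.5000
R_c = M/A = 2881.5000/331.5000 = 8.6923 mm
θ = 120° = 2.094395 rad
V = θ·R_c·A = 2.094395·8.6923·331.5000 = 6034.999 mm³

Volume = 6034.999 mm³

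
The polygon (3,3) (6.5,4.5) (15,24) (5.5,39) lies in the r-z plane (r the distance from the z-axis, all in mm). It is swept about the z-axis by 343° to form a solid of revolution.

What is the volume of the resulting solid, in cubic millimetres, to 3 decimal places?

Volume = 10254.839 mm³

Profile (r,z), 4 vertices: (3,3) (6.5,4.5) (15,24) (5.5,39)
edge 0: (3,3)→(6.5,4.5)  cross = 3·4.5 − 6.5·3 = -6.0000; (r_i+r_j)·cross = 9.5·-6.0000 = -57.0000
edge 1: (6.5,4.5)→(15,24)  cross = 6.5·24 − 15·4.5 = 88.5000; (r_i+r_j)·cross = 21.5·88.5000 = 1902.7500
edge 2: (15,24)→(5.5,39)  cross = 15·39 − 5.5·24 = 453.0000; (r_i+r_j)·cross = 20.5·453.0000 = 9286.5000
edge 3: (5.5,39)→(3,3)  cross = 5.5·3 − 3·39 = -100.5000; (r_i+r_j)·cross = 8.5·-100.5000 = -854.2500
Σcross = 435.0000 → A = |Σcross|/2 = 217.5000 mm²
Σ(r_i+r_j)·cross = 10278.0000 → first moment M = |Σ|/6 = 1713.0000
R_c = M/A = 1713.0000/217.5000 = 7.8759 mm
θ = 343° = 5.986479 rad
V = θ·R_c·A = 5.986479·7.8759·217.5000 = 10254.839 mm³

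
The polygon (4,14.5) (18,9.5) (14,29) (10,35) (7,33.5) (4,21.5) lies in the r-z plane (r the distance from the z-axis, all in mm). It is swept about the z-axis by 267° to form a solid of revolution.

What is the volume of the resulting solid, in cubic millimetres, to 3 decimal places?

Volume = 10740.979 mm³

Profile (r,z), 6 vertices: (4,14.5) (18,9.5) (14,29) (10,35) (7,33.5) (4,21.5)
edge 0: (4,14.5)→(18,9.5)  cross = 4·9.5 − 18·14.5 = -223.0000; (r_i+r_j)·cross = 22·-223.0000 = -4906.0000
edge 1: (18,9.5)→(14,29)  cross = 18·29 − 14·9.5 = 389.0000; (r_i+r_j)·cross = 32·389.0000 = 12448.0000
edge 2: (14,29)→(10,35)  cross = 14·35 − 10·29 = 200.0000; (r_i+r_j)·cross = 24·200.0000 = 4800.0000
edge 3: (10,35)→(7,33.5)  cross = 10·33.5 − 7·35 = 90.0000; (r_i+r_j)·cross = 17·90.0000 = 1530.0000
edge 4: (7,33.5)→(4,21.5)  cross = 7·21.5 − 4·33.5 = 16.5000; (r_i+r_j)·cross = 11·16.5000 = 181.5000
edge 5: (4,21.5)→(4,14.5)  cross = 4·14.5 − 4·21.5 = -28.0000; (r_i+r_j)·cross = 8·-28.0000 = -224.0000
Σcross = 444.5000 → A = |Σcross|/2 = 222.2500 mm²
Σ(r_i+r_j)·cross = 13829.5000 → first moment M = |Σ|/6 = 2304.9167
R_c = M/A = 2304.9167/222.2500 = 10.3708 mm
θ = 267° = 4.660029 rad
V = θ·R_c·A = 4.660029·10.3708·222.2500 = 10740.979 mm³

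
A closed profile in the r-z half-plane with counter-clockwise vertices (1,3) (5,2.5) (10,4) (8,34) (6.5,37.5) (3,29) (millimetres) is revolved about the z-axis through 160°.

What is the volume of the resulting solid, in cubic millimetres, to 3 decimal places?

Profile (r,z), 6 vertices: (1,3) (5,2.5) (10,4) (8,34) (6.5,37.5) (3,29)
edge 0: (1,3)→(5,2.5)  cross = 1·2.5 − 5·3 = -12.5000; (r_i+r_j)·cross = 6·-12.5000 = -75.0000
edge 1: (5,2.5)→(10,4)  cross = 5·4 − 10·2.5 = -5.0000; (r_i+r_j)·cross = 15·-5.0000 = -75.0000
edge 2: (10,4)→(8,34)  cross = 10·34 − 8·4 = 308.0000; (r_i+r_j)·cross = 18·308.0000 = 5544.0000
edge 3: (8,34)→(6.5,37.5)  cross = 8·37.5 − 6.5·34 = 79.0000; (r_i+r_j)·cross = 14.5·79.0000 = 1145.5000
edge 4: (6.5,37.5)→(3,29)  cross = 6.5·29 − 3·37.5 = 76.0000; (r_i+r_j)·cross = 9.5·76.0000 = 722.0000
edge 5: (3,29)→(1,3)  cross = 3·3 − 1·29 = -20.0000; (r_i+r_j)·cross = 4·-20.0000 = -80.0000
Σcross = 425.5000 → A = |Σcross|/2 = 212.7500 mm²
Σ(r_i+r_j)·cross = 7181.5000 → first moment M = |Σ|/6 = 1196.9167
R_c = M/A = 1196.9167/212.7500 = 5.6259 mm
θ = 160° = 2.792527 rad
V = θ·R_c·A = 2.792527·5.6259·212.7500 = 3342.422 mm³

Volume = 3342.422 mm³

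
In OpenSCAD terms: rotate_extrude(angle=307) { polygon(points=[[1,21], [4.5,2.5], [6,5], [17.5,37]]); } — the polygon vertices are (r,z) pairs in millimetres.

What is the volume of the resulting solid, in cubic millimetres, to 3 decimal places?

Volume = 7901.278 mm³

Profile (r,z), 4 vertices: (1,21) (4.5,2.5) (6,5) (17.5,37)
edge 0: (1,21)→(4.5,2.5)  cross = 1·2.5 − 4.5·21 = -92.0000; (r_i+r_j)·cross = 5.5·-92.0000 = -506.0000
edge 1: (4.5,2.5)→(6,5)  cross = 4.5·5 − 6·2.5 = 7.5000; (r_i+r_j)·cross = 10.5·7.5000 = 78.7500
edge 2: (6,5)→(17.5,37)  cross = 6·37 − 17.5·5 = 134.5000; (r_i+r_j)·cross = 23.5·134.5000 = 3160.7500
edge 3: (17.5,37)→(1,21)  cross = 17.5·21 − 1·37 = 330.5000; (r_i+r_j)·cross = 18.5·330.5000 = 6114.2500
Σcross = 380.5000 → A = |Σcross|/2 = 190.2500 mm²
Σ(r_i+r_j)·cross = 8847.7500 → first moment M = |Σ|/6 = 1474.6250
R_c = M/A = 1474.6250/190.2500 = 7.7510 mm
θ = 307° = 5.358161 rad
V = θ·R_c·A = 5.358161·7.7510·190.2500 = 7901.278 mm³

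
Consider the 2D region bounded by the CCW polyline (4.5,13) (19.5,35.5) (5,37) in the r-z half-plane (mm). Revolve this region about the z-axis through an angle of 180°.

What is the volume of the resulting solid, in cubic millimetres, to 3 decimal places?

Profile (r,z), 3 vertices: (4.5,13) (19.5,35.5) (5,37)
edge 0: (4.5,13)→(19.5,35.5)  cross = 4.5·35.5 − 19.5·13 = -93.7500; (r_i+r_j)·cross = 24·-93.7500 = -2250.0000
edge 1: (19.5,35.5)→(5,37)  cross = 19.5·37 − 5·35.5 = 544.0000; (r_i+r_j)·cross = 24.5·544.0000 = 13328.0000
edge 2: (5,37)→(4.5,13)  cross = 5·13 − 4.5·37 = -101.5000; (r_i+r_j)·cross = 9.5·-101.5000 = -964.2500
Σcross = 348.7500 → A = |Σcross|/2 = 174.3750 mm²
Σ(r_i+r_j)·cross = 10113.7500 → first moment M = |Σ|/6 = 1685.6250
R_c = M/A = 1685.6250/174.3750 = 9.6667 mm
θ = 180° = 3.141593 rad
V = θ·R_c·A = 3.141593·9.6667·174.3750 = 5295.547 mm³

Volume = 5295.547 mm³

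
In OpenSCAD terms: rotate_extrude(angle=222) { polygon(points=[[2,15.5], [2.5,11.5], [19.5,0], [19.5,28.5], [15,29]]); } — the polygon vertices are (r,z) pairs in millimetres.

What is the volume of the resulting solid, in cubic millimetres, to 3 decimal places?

Volume = 15755.137 mm³

Profile (r,z), 5 vertices: (2,15.5) (2.5,11.5) (19.5,0) (19.5,28.5) (15,29)
edge 0: (2,15.5)→(2.5,11.5)  cross = 2·11.5 − 2.5·15.5 = -15.7500; (r_i+r_j)·cross = 4.5·-15.7500 = -70.8750
edge 1: (2.5,11.5)→(19.5,0)  cross = 2.5·0 − 19.5·11.5 = -224.2500; (r_i+r_j)·cross = 22·-224.2500 = -4933.5000
edge 2: (19.5,0)→(19.5,28.5)  cross = 19.5·28.5 − 19.5·0 = 555.7500; (r_i+r_j)·cross = 39·555.7500 = 21674.2500
edge 3: (19.5,28.5)→(15,29)  cross = 19.5·29 − 15·28.5 = 138.0000; (r_i+r_j)·cross = 34.5·138.0000 = 4761.0000
edge 4: (15,29)→(2,15.5)  cross = 15·15.5 − 2·29 = 174.5000; (r_i+r_j)·cross = 17·174.5000 = 2966.5000
Σcross = 628.2500 → A = |Σcross|/2 = 314.1250 mm²
Σ(r_i+r_j)·cross = 24397.3750 → first moment M = |Σ|/6 = 4066.2292
R_c = M/A = 4066.2292/314.1250 = 12.9446 mm
θ = 222° = 3.874631 rad
V = θ·R_c·A = 3.874631·12.9446·314.1250 = 15755.137 mm³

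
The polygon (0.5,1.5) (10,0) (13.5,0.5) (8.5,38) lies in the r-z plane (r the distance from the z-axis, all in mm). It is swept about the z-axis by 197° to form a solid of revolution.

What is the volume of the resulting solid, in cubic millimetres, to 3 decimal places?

Profile (r,z), 4 vertices: (0.5,1.5) (10,0) (13.5,0.5) (8.5,38)
edge 0: (0.5,1.5)→(10,0)  cross = 0.5·0 − 10·1.5 = -15.0000; (r_i+r_j)·cross = 10.5·-15.0000 = -157.5000
edge 1: (10,0)→(13.5,0.5)  cross = 10·0.5 − 13.5·0 = 5.0000; (r_i+r_j)·cross = 23.5·5.0000 = 117.5000
edge 2: (13.5,0.5)→(8.5,38)  cross = 13.5·38 − 8.5·0.5 = 508.7500; (r_i+r_j)·cross = 22·508.7500 = 11192.5000
edge 3: (8.5,38)→(0.5,1.5)  cross = 8.5·1.5 − 0.5·38 = -6.2500; (r_i+r_j)·cross = 9·-6.2500 = -56.2500
Σcross = 492.5000 → A = |Σcross|/2 = 246.2500 mm²
Σ(r_i+r_j)·cross = 11096.2500 → first moment M = |Σ|/6 = 1849.3750
R_c = M/A = 1849.3750/246.2500 = 7.5102 mm
θ = 197° = 3.438299 rad
V = θ·R_c·A = 3.438299·7.5102·246.2500 = 6358.704 mm³

Volume = 6358.704 mm³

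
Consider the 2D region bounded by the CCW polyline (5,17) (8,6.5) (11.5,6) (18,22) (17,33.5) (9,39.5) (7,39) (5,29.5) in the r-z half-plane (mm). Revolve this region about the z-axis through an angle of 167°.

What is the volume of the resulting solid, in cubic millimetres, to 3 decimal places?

Profile (r,z), 8 vertices: (5,17) (8,6.5) (11.5,6) (18,22) (17,33.5) (9,39.5) (7,39) (5,29.5)
edge 0: (5,17)→(8,6.5)  cross = 5·6.5 − 8·17 = -103.5000; (r_i+r_j)·cross = 13·-103.5000 = -1345.5000
edge 1: (8,6.5)→(11.5,6)  cross = 8·6 − 11.5·6.5 = -26.7500; (r_i+r_j)·cross = 19.5·-26.7500 = -521.6250
edge 2: (11.5,6)→(18,22)  cross = 11.5·22 − 18·6 = 145.0000; (r_i+r_j)·cross = 29.5·145.0000 = 4277.5000
edge 3: (18,22)→(17,33.5)  cross = 18·33.5 − 17·22 = 229.0000; (r_i+r_j)·cross = 35·229.0000 = 8015.0000
edge 4: (17,33.5)→(9,39.5)  cross = 17·39.5 − 9·33.5 = 370.0000; (r_i+r_j)·cross = 26·370.0000 = 9620.0000
edge 5: (9,39.5)→(7,39)  cross = 9·39 − 7·39.5 = 74.5000; (r_i+r_j)·cross = 16·74.5000 = 1192.0000
edge 6: (7,39)→(5,29.5)  cross = 7·29.5 − 5·39 = 11.5000; (r_i+r_j)·cross = 12·11.5000 = 138.0000
edge 7: (5,29.5)→(5,17)  cross = 5·17 − 5·29.5 = -62.5000; (r_i+r_j)·cross = 10·-62.5000 = -625.0000
Σcross = 637.2500 → A = |Σcross|/2 = 318.6250 mm²
Σ(r_i+r_j)·cross = 20750.3750 → first moment M = |Σ|/6 = 3458.3958
R_c = M/A = 3458.3958/318.6250 = 10.8541 mm
θ = 167° = 2.914700 rad
V = θ·R_c·A = 2.914700·10.8541·318.6250 = 10080.186 mm³

Volume = 10080.186 mm³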